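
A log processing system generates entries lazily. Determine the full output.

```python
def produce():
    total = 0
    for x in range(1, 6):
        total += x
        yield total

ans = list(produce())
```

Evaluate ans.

Step 1: Generator accumulates running sum:
  x=1: total = 1, yield 1
  x=2: total = 3, yield 3
  x=3: total = 6, yield 6
  x=4: total = 10, yield 10
  x=5: total = 15, yield 15
Therefore ans = [1, 3, 6, 10, 15].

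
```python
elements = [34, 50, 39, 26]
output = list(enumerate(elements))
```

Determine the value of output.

Step 1: enumerate pairs each element with its index:
  (0, 34)
  (1, 50)
  (2, 39)
  (3, 26)
Therefore output = [(0, 34), (1, 50), (2, 39), (3, 26)].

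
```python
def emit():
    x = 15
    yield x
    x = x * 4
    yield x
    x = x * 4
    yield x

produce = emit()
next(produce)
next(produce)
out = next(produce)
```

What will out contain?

Step 1: Trace through generator execution:
  Yield 1: x starts at 15, yield 15
  Yield 2: x = 15 * 4 = 60, yield 60
  Yield 3: x = 60 * 4 = 240, yield 240
Step 2: First next() gets 15, second next() gets the second value, third next() yields 240.
Therefore out = 240.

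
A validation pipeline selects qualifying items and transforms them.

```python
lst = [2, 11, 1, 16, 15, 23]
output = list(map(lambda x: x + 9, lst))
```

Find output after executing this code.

Step 1: Apply lambda x: x + 9 to each element:
  2 -> 11
  11 -> 20
  1 -> 10
  16 -> 25
  15 -> 24
  23 -> 32
Therefore output = [11, 20, 10, 25, 24, 32].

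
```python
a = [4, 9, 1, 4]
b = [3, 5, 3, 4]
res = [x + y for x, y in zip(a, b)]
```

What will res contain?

Step 1: Add corresponding elements:
  4 + 3 = 7
  9 + 5 = 14
  1 + 3 = 4
  4 + 4 = 8
Therefore res = [7, 14, 4, 8].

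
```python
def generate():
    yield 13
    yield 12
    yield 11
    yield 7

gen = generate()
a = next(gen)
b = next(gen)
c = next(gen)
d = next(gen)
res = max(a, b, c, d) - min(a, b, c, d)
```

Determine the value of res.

Step 1: Create generator and consume all values:
  a = next(gen) = 13
  b = next(gen) = 12
  c = next(gen) = 11
  d = next(gen) = 7
Step 2: max = 13, min = 7, res = 13 - 7 = 6.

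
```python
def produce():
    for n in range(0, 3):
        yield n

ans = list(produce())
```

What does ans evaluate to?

Step 1: The generator yields each value from range(0, 3).
Step 2: list() consumes all yields: [0, 1, 2].
Therefore ans = [0, 1, 2].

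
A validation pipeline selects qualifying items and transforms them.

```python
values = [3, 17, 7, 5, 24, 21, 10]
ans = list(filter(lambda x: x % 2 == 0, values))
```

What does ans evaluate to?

Step 1: Filter elements divisible by 2:
  3 % 2 = 1: removed
  17 % 2 = 1: removed
  7 % 2 = 1: removed
  5 % 2 = 1: removed
  24 % 2 = 0: kept
  21 % 2 = 1: removed
  10 % 2 = 0: kept
Therefore ans = [24, 10].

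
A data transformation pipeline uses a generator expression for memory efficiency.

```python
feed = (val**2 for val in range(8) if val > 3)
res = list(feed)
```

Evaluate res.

Step 1: For range(8), keep val > 3, then square:
  val=0: 0 <= 3, excluded
  val=1: 1 <= 3, excluded
  val=2: 2 <= 3, excluded
  val=3: 3 <= 3, excluded
  val=4: 4 > 3, yield 4**2 = 16
  val=5: 5 > 3, yield 5**2 = 25
  val=6: 6 > 3, yield 6**2 = 36
  val=7: 7 > 3, yield 7**2 = 49
Therefore res = [16, 25, 36, 49].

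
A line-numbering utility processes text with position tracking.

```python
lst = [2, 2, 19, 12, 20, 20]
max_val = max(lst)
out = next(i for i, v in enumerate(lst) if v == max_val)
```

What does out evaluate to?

Step 1: max([2, 2, 19, 12, 20, 20]) = 20.
Step 2: Find first index where value == 20:
  Index 0: 2 != 20
  Index 1: 2 != 20
  Index 2: 19 != 20
  Index 3: 12 != 20
  Index 4: 20 == 20, found!
Therefore out = 4.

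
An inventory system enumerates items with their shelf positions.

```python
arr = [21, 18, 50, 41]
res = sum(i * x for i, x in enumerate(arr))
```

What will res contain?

Step 1: Compute i * x for each (i, x) in enumerate([21, 18, 50, 41]):
  i=0, x=21: 0*21 = 0
  i=1, x=18: 1*18 = 18
  i=2, x=50: 2*50 = 100
  i=3, x=41: 3*41 = 123
Step 2: sum = 0 + 18 + 100 + 123 = 241.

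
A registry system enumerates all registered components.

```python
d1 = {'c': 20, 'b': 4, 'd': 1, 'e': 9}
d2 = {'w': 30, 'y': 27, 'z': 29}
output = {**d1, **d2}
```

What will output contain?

Step 1: Merge d1 and d2 (d2 values override on key conflicts).
Step 2: d1 has keys ['c', 'b', 'd', 'e'], d2 has keys ['w', 'y', 'z'].
Therefore output = {'c': 20, 'b': 4, 'd': 1, 'e': 9, 'w': 30, 'y': 27, 'z': 29}.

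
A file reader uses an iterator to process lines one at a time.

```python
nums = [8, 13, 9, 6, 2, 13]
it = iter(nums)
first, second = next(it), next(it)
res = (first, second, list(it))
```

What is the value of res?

Step 1: Create iterator over [8, 13, 9, 6, 2, 13].
Step 2: first = 8, second = 13.
Step 3: Remaining elements: [9, 6, 2, 13].
Therefore res = (8, 13, [9, 6, 2, 13]).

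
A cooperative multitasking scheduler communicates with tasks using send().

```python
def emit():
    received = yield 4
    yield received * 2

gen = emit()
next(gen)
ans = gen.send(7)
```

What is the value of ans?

Step 1: next(gen) advances to first yield, producing 4.
Step 2: send(7) resumes, received = 7.
Step 3: yield received * 2 = 7 * 2 = 14.
Therefore ans = 14.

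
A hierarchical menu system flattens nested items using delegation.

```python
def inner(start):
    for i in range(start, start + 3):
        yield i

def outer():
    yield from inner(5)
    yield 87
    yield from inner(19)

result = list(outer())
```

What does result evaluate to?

Step 1: outer() delegates to inner(5):
  yield 5
  yield 6
  yield 7
Step 2: yield 87
Step 3: Delegates to inner(19):
  yield 19
  yield 20
  yield 21
Therefore result = [5, 6, 7, 87, 19, 20, 21].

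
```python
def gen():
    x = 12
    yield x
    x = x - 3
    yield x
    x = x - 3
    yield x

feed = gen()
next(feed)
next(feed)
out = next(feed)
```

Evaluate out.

Step 1: Trace through generator execution:
  Yield 1: x starts at 12, yield 12
  Yield 2: x = 12 - 3 = 9, yield 9
  Yield 3: x = 9 - 3 = 6, yield 6
Step 2: First next() gets 12, second next() gets the second value, third next() yields 6.
Therefore out = 6.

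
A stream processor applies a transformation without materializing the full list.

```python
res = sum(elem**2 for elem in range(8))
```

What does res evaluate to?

Step 1: Compute elem**2 for each elem in range(8):
  elem=0: 0**2 = 0
  elem=1: 1**2 = 1
  elem=2: 2**2 = 4
  elem=3: 3**2 = 9
  elem=4: 4**2 = 16
  elem=5: 5**2 = 25
  elem=6: 6**2 = 36
  elem=7: 7**2 = 49
Step 2: sum = 0 + 1 + 4 + 9 + 16 + 25 + 36 + 49 = 140.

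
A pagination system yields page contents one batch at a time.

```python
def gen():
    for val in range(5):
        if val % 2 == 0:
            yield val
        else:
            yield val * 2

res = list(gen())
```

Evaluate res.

Step 1: For each val in range(5), yield val if even, else val*2:
  val=0 (even): yield 0
  val=1 (odd): yield 1*2 = 2
  val=2 (even): yield 2
  val=3 (odd): yield 3*2 = 6
  val=4 (even): yield 4
Therefore res = [0, 2, 2, 6, 4].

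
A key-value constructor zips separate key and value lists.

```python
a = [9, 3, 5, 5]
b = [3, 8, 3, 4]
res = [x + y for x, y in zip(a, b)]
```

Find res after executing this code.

Step 1: Add corresponding elements:
  9 + 3 = 12
  3 + 8 = 11
  5 + 3 = 8
  5 + 4 = 9
Therefore res = [12, 11, 8, 9].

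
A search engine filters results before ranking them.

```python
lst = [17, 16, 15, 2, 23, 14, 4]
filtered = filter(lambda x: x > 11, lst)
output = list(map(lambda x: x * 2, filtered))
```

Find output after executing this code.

Step 1: Filter lst for elements > 11:
  17: kept
  16: kept
  15: kept
  2: removed
  23: kept
  14: kept
  4: removed
Step 2: Map x * 2 on filtered [17, 16, 15, 23, 14]:
  17 -> 34
  16 -> 32
  15 -> 30
  23 -> 46
  14 -> 28
Therefore output = [34, 32, 30, 46, 28].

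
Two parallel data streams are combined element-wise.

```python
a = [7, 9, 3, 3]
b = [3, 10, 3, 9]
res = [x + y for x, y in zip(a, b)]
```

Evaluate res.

Step 1: Add corresponding elements:
  7 + 3 = 10
  9 + 10 = 19
  3 + 3 = 6
  3 + 9 = 12
Therefore res = [10, 19, 6, 12].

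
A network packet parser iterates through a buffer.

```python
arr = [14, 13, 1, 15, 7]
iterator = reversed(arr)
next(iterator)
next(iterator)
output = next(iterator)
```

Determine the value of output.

Step 1: reversed([14, 13, 1, 15, 7]) gives iterator: [7, 15, 1, 13, 14].
Step 2: First next() = 7, second next() = 15.
Step 3: Third next() = 1.
Therefore output = 1.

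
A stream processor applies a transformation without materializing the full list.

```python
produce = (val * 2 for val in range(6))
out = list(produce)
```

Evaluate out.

Step 1: For each val in range(6), compute val*2:
  val=0: 0*2 = 0
  val=1: 1*2 = 2
  val=2: 2*2 = 4
  val=3: 3*2 = 6
  val=4: 4*2 = 8
  val=5: 5*2 = 10
Therefore out = [0, 2, 4, 6, 8, 10].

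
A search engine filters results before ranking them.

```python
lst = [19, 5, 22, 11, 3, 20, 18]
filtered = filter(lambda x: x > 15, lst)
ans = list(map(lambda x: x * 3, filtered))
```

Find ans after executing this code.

Step 1: Filter lst for elements > 15:
  19: kept
  5: removed
  22: kept
  11: removed
  3: removed
  20: kept
  18: kept
Step 2: Map x * 3 on filtered [19, 22, 20, 18]:
  19 -> 57
  22 -> 66
  20 -> 60
  18 -> 54
Therefore ans = [57, 66, 60, 54].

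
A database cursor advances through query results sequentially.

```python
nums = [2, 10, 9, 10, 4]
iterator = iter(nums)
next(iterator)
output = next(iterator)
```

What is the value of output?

Step 1: Create iterator over [2, 10, 9, 10, 4].
Step 2: next() consumes 2.
Step 3: next() returns 10.
Therefore output = 10.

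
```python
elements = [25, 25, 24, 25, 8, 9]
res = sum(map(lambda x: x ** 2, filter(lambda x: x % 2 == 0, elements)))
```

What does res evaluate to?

Step 1: Filter even numbers from [25, 25, 24, 25, 8, 9]: [24, 8]
Step 2: Square each: [576, 64]
Step 3: Sum = 640.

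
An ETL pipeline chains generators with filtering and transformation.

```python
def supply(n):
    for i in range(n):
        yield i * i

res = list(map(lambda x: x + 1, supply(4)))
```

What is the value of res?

Step 1: supply(4) yields squares: [0, 1, 4, 9].
Step 2: map adds 1 to each: [1, 2, 5, 10].
Therefore res = [1, 2, 5, 10].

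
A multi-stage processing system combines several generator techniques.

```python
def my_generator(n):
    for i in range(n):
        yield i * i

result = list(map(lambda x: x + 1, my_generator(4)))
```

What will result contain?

Step 1: my_generator(4) yields squares: [0, 1, 4, 9].
Step 2: map adds 1 to each: [1, 2, 5, 10].
Therefore result = [1, 2, 5, 10].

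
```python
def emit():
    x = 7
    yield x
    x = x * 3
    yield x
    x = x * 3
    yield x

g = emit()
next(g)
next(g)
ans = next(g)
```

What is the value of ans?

Step 1: Trace through generator execution:
  Yield 1: x starts at 7, yield 7
  Yield 2: x = 7 * 3 = 21, yield 21
  Yield 3: x = 21 * 3 = 63, yield 63
Step 2: First next() gets 7, second next() gets the second value, third next() yields 63.
Therefore ans = 63.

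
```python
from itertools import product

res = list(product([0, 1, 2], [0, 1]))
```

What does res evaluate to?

Step 1: product([0, 1, 2], [0, 1]) gives all pairs:
  (0, 0)
  (0, 1)
  (1, 0)
  (1, 1)
  (2, 0)
  (2, 1)
Therefore res = [(0, 0), (0, 1), (1, 0), (1, 1), (2, 0), (2, 1)].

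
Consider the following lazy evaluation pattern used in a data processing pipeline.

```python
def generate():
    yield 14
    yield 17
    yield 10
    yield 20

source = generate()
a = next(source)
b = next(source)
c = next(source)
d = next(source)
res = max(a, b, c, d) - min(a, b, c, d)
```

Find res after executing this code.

Step 1: Create generator and consume all values:
  a = next(source) = 14
  b = next(source) = 17
  c = next(source) = 10
  d = next(source) = 20
Step 2: max = 20, min = 10, res = 20 - 10 = 10.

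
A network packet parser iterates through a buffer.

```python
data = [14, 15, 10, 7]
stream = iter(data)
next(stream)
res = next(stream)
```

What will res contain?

Step 1: Create iterator over [14, 15, 10, 7].
Step 2: next() consumes 14.
Step 3: next() returns 15.
Therefore res = 15.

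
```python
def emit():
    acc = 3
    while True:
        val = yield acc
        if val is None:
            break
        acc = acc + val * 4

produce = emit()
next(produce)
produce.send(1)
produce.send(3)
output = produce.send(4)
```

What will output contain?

Step 1: next() -> yield acc=3.
Step 2: send(1) -> val=1, acc = 3 + 1*4 = 7, yield 7.
Step 3: send(3) -> val=3, acc = 7 + 3*4 = 19, yield 19.
Step 4: send(4) -> val=4, acc = 19 + 4*4 = 35, yield 35.
Therefore output = 35.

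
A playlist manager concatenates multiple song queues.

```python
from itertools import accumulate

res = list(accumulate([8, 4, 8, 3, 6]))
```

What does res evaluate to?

Step 1: accumulate computes running sums:
  + 8 = 8
  + 4 = 12
  + 8 = 20
  + 3 = 23
  + 6 = 29
Therefore res = [8, 12, 20, 23, 29].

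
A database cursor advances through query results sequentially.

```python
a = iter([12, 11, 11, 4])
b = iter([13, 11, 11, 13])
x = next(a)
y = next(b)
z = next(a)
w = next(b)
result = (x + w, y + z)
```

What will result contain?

Step 1: a iterates [12, 11, 11, 4], b iterates [13, 11, 11, 13].
Step 2: x = next(a) = 12, y = next(b) = 13.
Step 3: z = next(a) = 11, w = next(b) = 11.
Step 4: result = (12 + 11, 13 + 11) = (23, 24).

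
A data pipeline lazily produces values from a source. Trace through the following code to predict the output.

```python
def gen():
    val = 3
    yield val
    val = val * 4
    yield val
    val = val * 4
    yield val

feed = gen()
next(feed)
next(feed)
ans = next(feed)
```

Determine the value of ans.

Step 1: Trace through generator execution:
  Yield 1: val starts at 3, yield 3
  Yield 2: val = 3 * 4 = 12, yield 12
  Yield 3: val = 12 * 4 = 48, yield 48
Step 2: First next() gets 3, second next() gets the second value, third next() yields 48.
Therefore ans = 48.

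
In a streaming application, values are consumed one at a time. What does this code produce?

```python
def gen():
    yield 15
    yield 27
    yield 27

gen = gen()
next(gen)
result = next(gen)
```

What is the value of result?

Step 1: gen() creates a generator.
Step 2: next(gen) yields 15 (consumed and discarded).
Step 3: next(gen) yields 27, assigned to result.
Therefore result = 27.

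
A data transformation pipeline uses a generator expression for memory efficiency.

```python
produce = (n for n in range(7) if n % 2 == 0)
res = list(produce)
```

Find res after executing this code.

Step 1: Filter range(7) keeping only even values:
  n=0: even, included
  n=1: odd, excluded
  n=2: even, included
  n=3: odd, excluded
  n=4: even, included
  n=5: odd, excluded
  n=6: even, included
Therefore res = [0, 2, 4, 6].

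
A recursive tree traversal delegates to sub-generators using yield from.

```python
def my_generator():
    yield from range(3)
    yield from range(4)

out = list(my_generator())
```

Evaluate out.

Step 1: Trace yields in order:
  yield 0
  yield 1
  yield 2
  yield 0
  yield 1
  yield 2
  yield 3
Therefore out = [0, 1, 2, 0, 1, 2, 3].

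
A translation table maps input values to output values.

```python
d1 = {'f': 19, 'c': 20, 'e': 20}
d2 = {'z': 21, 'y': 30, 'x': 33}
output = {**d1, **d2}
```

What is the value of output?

Step 1: Merge d1 and d2 (d2 values override on key conflicts).
Step 2: d1 has keys ['f', 'c', 'e'], d2 has keys ['z', 'y', 'x'].
Therefore output = {'f': 19, 'c': 20, 'e': 20, 'z': 21, 'y': 30, 'x': 33}.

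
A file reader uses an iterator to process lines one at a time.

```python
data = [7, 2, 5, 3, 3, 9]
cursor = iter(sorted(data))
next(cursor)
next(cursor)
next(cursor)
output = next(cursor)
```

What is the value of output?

Step 1: sorted([7, 2, 5, 3, 3, 9]) = [2, 3, 3, 5, 7, 9].
Step 2: Create iterator and skip 3 elements.
Step 3: next() returns 5.
Therefore output = 5.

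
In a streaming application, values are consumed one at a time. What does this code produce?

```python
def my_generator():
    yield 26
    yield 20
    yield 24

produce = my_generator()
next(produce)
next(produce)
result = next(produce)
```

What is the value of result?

Step 1: my_generator() creates a generator.
Step 2: next(produce) yields 26 (consumed and discarded).
Step 3: next(produce) yields 20 (consumed and discarded).
Step 4: next(produce) yields 24, assigned to result.
Therefore result = 24.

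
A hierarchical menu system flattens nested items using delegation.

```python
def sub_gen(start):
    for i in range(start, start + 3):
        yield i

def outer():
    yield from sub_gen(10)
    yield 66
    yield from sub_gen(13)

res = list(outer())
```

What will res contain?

Step 1: outer() delegates to sub_gen(10):
  yield 10
  yield 11
  yield 12
Step 2: yield 66
Step 3: Delegates to sub_gen(13):
  yield 13
  yield 14
  yield 15
Therefore res = [10, 11, 12, 66, 13, 14, 15].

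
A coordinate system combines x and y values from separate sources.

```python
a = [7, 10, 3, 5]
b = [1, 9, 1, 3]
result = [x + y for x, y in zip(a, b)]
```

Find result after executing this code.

Step 1: Add corresponding elements:
  7 + 1 = 8
  10 + 9 = 19
  3 + 1 = 4
  5 + 3 = 8
Therefore result = [8, 19, 4, 8].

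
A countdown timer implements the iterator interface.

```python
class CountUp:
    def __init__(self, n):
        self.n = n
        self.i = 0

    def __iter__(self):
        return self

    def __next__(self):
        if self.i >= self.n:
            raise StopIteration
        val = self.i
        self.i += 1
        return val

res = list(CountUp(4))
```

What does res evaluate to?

Step 1: CountUp(4) creates an iterator counting 0 to 3.
Step 2: list() consumes all values: [0, 1, 2, 3].
Therefore res = [0, 1, 2, 3].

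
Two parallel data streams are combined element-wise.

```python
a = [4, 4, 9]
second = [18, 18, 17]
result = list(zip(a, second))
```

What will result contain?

Step 1: zip pairs elements at same index:
  Index 0: (4, 18)
  Index 1: (4, 18)
  Index 2: (9, 17)
Therefore result = [(4, 18), (4, 18), (9, 17)].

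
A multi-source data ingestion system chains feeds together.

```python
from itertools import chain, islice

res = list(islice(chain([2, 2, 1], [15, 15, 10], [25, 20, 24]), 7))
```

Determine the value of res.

Step 1: chain([2, 2, 1], [15, 15, 10], [25, 20, 24]) = [2, 2, 1, 15, 15, 10, 25, 20, 24].
Step 2: islice takes first 7 elements: [2, 2, 1, 15, 15, 10, 25].
Therefore res = [2, 2, 1, 15, 15, 10, 25].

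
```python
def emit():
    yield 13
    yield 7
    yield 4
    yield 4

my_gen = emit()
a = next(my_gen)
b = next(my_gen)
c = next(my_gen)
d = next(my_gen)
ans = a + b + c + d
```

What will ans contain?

Step 1: Create generator and consume all values:
  a = next(my_gen) = 13
  b = next(my_gen) = 7
  c = next(my_gen) = 4
  d = next(my_gen) = 4
Step 2: ans = 13 + 7 + 4 + 4 = 28.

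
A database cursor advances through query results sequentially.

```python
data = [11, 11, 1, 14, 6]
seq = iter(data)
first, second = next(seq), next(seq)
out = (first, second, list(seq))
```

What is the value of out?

Step 1: Create iterator over [11, 11, 1, 14, 6].
Step 2: first = 11, second = 11.
Step 3: Remaining elements: [1, 14, 6].
Therefore out = (11, 11, [1, 14, 6]).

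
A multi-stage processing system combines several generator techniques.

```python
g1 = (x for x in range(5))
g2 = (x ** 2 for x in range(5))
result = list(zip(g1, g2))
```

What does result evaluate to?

Step 1: g1 produces [0, 1, 2, 3, 4].
Step 2: g2 produces [0, 1, 4, 9, 16].
Step 3: zip pairs them: [(0, 0), (1, 1), (2, 4), (3, 9), (4, 16)].
Therefore result = [(0, 0), (1, 1), (2, 4), (3, 9), (4, 16)].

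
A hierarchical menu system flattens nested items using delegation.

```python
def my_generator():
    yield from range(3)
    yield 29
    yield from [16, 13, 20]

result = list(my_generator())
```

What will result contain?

Step 1: Trace yields in order:
  yield 0
  yield 1
  yield 2
  yield 29
  yield 16
  yield 13
  yield 20
Therefore result = [0, 1, 2, 29, 16, 13, 20].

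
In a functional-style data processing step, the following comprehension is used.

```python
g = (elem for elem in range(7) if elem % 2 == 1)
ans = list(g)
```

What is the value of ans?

Step 1: Filter range(7) keeping only odd values:
  elem=0: even, excluded
  elem=1: odd, included
  elem=2: even, excluded
  elem=3: odd, included
  elem=4: even, excluded
  elem=5: odd, included
  elem=6: even, excluded
Therefore ans = [1, 3, 5].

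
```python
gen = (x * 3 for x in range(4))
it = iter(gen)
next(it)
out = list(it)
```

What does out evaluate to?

Step 1: Generator produces [0, 3, 6, 9].
Step 2: next(it) consumes first element (0).
Step 3: list(it) collects remaining: [3, 6, 9].
Therefore out = [3, 6, 9].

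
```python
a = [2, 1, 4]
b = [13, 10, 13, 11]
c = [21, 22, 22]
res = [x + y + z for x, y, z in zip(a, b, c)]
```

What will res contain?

Step 1: zip three lists (truncates to shortest, len=3):
  2 + 13 + 21 = 36
  1 + 10 + 22 = 33
  4 + 13 + 22 = 39
Therefore res = [36, 33, 39].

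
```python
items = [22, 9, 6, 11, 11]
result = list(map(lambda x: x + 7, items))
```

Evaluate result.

Step 1: Apply lambda x: x + 7 to each element:
  22 -> 29
  9 -> 16
  6 -> 13
  11 -> 18
  11 -> 18
Therefore result = [29, 16, 13, 18, 18].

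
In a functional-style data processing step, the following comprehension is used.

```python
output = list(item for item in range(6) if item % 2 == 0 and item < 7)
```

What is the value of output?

Step 1: Filter range(6) where item % 2 == 0 and item < 7:
  item=0: both conditions met, included
  item=1: excluded (1 % 2 != 0)
  item=2: both conditions met, included
  item=3: excluded (3 % 2 != 0)
  item=4: both conditions met, included
  item=5: excluded (5 % 2 != 0)
Therefore output = [0, 2, 4].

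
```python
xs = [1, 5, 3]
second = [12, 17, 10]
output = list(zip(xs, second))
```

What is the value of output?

Step 1: zip pairs elements at same index:
  Index 0: (1, 12)
  Index 1: (5, 17)
  Index 2: (3, 10)
Therefore output = [(1, 12), (5, 17), (3, 10)].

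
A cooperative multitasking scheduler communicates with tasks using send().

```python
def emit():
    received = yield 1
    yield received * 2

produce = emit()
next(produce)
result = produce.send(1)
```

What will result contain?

Step 1: next(produce) advances to first yield, producing 1.
Step 2: send(1) resumes, received = 1.
Step 3: yield received * 2 = 1 * 2 = 2.
Therefore result = 2.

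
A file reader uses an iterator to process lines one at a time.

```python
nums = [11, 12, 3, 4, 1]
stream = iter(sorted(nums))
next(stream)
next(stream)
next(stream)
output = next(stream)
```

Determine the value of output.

Step 1: sorted([11, 12, 3, 4, 1]) = [1, 3, 4, 11, 12].
Step 2: Create iterator and skip 3 elements.
Step 3: next() returns 11.
Therefore output = 11.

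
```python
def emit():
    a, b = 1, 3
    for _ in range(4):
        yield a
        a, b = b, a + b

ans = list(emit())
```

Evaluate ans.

Step 1: Fibonacci-like sequence starting with a=1, b=3:
  Iteration 1: yield a=1, then a,b = 3,4
  Iteration 2: yield a=3, then a,b = 4,7
  Iteration 3: yield a=4, then a,b = 7,11
  Iteration 4: yield a=7, then a,b = 11,18
Therefore ans = [1, 3, 4, 7].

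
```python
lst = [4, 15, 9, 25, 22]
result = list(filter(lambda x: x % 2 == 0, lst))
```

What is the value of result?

Step 1: Filter elements divisible by 2:
  4 % 2 = 0: kept
  15 % 2 = 1: removed
  9 % 2 = 1: removed
  25 % 2 = 1: removed
  22 % 2 = 0: kept
Therefore result = [4, 22].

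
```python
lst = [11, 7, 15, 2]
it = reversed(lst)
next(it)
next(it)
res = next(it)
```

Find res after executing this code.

Step 1: reversed([11, 7, 15, 2]) gives iterator: [2, 15, 7, 11].
Step 2: First next() = 2, second next() = 15.
Step 3: Third next() = 7.
Therefore res = 7.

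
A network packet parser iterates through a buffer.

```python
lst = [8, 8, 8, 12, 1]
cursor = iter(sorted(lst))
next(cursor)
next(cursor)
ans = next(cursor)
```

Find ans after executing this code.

Step 1: sorted([8, 8, 8, 12, 1]) = [1, 8, 8, 8, 12].
Step 2: Create iterator and skip 2 elements.
Step 3: next() returns 8.
Therefore ans = 8.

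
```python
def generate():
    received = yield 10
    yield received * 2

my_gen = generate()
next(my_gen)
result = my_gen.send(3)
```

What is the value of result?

Step 1: next(my_gen) advances to first yield, producing 10.
Step 2: send(3) resumes, received = 3.
Step 3: yield received * 2 = 3 * 2 = 6.
Therefore result = 6.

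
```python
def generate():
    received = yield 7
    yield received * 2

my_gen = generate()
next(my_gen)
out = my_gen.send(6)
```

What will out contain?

Step 1: next(my_gen) advances to first yield, producing 7.
Step 2: send(6) resumes, received = 6.
Step 3: yield received * 2 = 6 * 2 = 12.
Therefore out = 12.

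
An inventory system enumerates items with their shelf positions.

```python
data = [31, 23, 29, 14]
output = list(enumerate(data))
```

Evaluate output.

Step 1: enumerate pairs each element with its index:
  (0, 31)
  (1, 23)
  (2, 29)
  (3, 14)
Therefore output = [(0, 31), (1, 23), (2, 29), (3, 14)].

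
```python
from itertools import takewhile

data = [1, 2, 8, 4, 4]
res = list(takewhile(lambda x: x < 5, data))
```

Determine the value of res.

Step 1: takewhile stops at first element >= 5:
  1 < 5: take
  2 < 5: take
  8 >= 5: stop
Therefore res = [1, 2].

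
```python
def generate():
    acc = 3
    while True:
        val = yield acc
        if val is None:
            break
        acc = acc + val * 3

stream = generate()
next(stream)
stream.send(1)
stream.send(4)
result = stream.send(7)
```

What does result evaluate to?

Step 1: next() -> yield acc=3.
Step 2: send(1) -> val=1, acc = 3 + 1*3 = 6, yield 6.
Step 3: send(4) -> val=4, acc = 6 + 4*3 = 18, yield 18.
Step 4: send(7) -> val=7, acc = 18 + 7*3 = 39, yield 39.
Therefore result = 39.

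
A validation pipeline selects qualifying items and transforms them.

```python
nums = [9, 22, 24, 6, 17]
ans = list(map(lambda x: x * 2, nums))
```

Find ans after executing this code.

Step 1: Apply lambda x: x * 2 to each element:
  9 -> 18
  22 -> 44
  24 -> 48
  6 -> 12
  17 -> 34
Therefore ans = [18, 44, 48, 12, 34].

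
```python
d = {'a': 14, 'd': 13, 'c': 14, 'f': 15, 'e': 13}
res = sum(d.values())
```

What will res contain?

Step 1: d.values() = [14, 13, 14, 15, 13].
Step 2: sum = 69.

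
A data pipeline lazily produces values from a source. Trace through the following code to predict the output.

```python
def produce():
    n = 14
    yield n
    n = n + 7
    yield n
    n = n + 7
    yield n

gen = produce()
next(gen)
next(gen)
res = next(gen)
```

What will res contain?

Step 1: Trace through generator execution:
  Yield 1: n starts at 14, yield 14
  Yield 2: n = 14 + 7 = 21, yield 21
  Yield 3: n = 21 + 7 = 28, yield 28
Step 2: First next() gets 14, second next() gets the second value, third next() yields 28.
Therefore res = 28.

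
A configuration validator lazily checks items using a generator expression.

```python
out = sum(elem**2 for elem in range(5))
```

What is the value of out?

Step 1: Compute elem**2 for each elem in range(5):
  elem=0: 0**2 = 0
  elem=1: 1**2 = 1
  elem=2: 2**2 = 4
  elem=3: 3**2 = 9
  elem=4: 4**2 = 16
Step 2: sum = 0 + 1 + 4 + 9 + 16 = 30.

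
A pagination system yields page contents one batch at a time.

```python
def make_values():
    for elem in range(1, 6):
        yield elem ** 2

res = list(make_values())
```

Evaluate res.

Step 1: For each elem in range(1, 6), yield elem**2:
  elem=1: yield 1**2 = 1
  elem=2: yield 2**2 = 4
  elem=3: yield 3**2 = 9
  elem=4: yield 4**2 = 16
  elem=5: yield 5**2 = 25
Therefore res = [1, 4, 9, 16, 25].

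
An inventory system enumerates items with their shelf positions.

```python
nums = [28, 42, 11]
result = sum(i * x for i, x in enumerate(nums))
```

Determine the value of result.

Step 1: Compute i * x for each (i, x) in enumerate([28, 42, 11]):
  i=0, x=28: 0*28 = 0
  i=1, x=42: 1*42 = 42
  i=2, x=11: 2*11 = 22
Step 2: sum = 0 + 42 + 22 = 64.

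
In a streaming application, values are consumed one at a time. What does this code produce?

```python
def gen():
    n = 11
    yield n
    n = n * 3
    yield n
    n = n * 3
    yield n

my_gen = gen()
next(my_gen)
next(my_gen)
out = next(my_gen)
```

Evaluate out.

Step 1: Trace through generator execution:
  Yield 1: n starts at 11, yield 11
  Yield 2: n = 11 * 3 = 33, yield 33
  Yield 3: n = 33 * 3 = 99, yield 99
Step 2: First next() gets 11, second next() gets the second value, third next() yields 99.
Therefore out = 99.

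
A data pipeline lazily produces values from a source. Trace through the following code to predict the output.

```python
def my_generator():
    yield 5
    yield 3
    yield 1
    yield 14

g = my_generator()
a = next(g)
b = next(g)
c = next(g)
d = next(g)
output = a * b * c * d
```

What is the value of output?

Step 1: Create generator and consume all values:
  a = next(g) = 5
  b = next(g) = 3
  c = next(g) = 1
  d = next(g) = 14
Step 2: output = 5 * 3 * 1 * 14 = 210.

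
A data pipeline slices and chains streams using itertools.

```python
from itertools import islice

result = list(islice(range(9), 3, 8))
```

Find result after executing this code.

Step 1: islice(range(9), 3, 8) takes elements at indices [3, 8).
Step 2: Elements: [3, 4, 5, 6, 7].
Therefore result = [3, 4, 5, 6, 7].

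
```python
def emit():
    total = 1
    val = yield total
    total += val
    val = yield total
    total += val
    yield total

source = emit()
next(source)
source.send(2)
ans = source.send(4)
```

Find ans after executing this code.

Step 1: next() -> yield total=1.
Step 2: send(2) -> val=2, total = 1+2 = 3, yield 3.
Step 3: send(4) -> val=4, total = 3+4 = 7, yield 7.
Therefore ans = 7.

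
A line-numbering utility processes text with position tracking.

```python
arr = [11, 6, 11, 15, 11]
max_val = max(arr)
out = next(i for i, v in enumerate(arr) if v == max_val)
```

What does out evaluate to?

Step 1: max([11, 6, 11, 15, 11]) = 15.
Step 2: Find first index where value == 15:
  Index 0: 11 != 15
  Index 1: 6 != 15
  Index 2: 11 != 15
  Index 3: 15 == 15, found!
Therefore out = 3.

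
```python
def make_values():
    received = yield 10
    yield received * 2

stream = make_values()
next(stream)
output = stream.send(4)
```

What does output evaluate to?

Step 1: next(stream) advances to first yield, producing 10.
Step 2: send(4) resumes, received = 4.
Step 3: yield received * 2 = 4 * 2 = 8.
Therefore output = 8.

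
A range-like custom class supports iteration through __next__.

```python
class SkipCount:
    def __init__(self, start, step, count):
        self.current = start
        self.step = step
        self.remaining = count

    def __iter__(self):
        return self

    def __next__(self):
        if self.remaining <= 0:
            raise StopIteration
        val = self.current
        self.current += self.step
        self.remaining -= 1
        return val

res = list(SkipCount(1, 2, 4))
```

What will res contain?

Step 1: SkipCount starts at 1, increments by 2, for 4 steps:
  Yield 1, then current += 2
  Yield 3, then current += 2
  Yield 5, then current += 2
  Yield 7, then current += 2
Therefore res = [1, 3, 5, 7].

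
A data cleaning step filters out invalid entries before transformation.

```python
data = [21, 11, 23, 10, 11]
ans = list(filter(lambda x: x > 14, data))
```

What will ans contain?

Step 1: Filter elements > 14:
  21: kept
  11: removed
  23: kept
  10: removed
  11: removed
Therefore ans = [21, 23].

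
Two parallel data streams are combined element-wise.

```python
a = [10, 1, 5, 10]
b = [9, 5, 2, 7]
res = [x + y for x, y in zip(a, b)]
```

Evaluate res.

Step 1: Add corresponding elements:
  10 + 9 = 19
  1 + 5 = 6
  5 + 2 = 7
  10 + 7 = 17
Therefore res = [19, 6, 7, 17].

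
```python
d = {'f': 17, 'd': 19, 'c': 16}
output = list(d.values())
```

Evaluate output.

Step 1: d.values() returns the dictionary values in insertion order.
Therefore output = [17, 19, 16].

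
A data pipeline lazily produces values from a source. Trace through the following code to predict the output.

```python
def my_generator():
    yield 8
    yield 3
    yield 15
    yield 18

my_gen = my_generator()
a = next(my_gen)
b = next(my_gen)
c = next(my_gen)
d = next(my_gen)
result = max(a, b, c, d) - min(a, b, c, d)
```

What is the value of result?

Step 1: Create generator and consume all values:
  a = next(my_gen) = 8
  b = next(my_gen) = 3
  c = next(my_gen) = 15
  d = next(my_gen) = 18
Step 2: max = 18, min = 3, result = 18 - 3 = 15.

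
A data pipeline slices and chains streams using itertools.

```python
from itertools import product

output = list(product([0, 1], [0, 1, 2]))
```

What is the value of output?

Step 1: product([0, 1], [0, 1, 2]) gives all pairs:
  (0, 0)
  (0, 1)
  (0, 2)
  (1, 0)
  (1, 1)
  (1, 2)
Therefore output = [(0, 0), (0, 1), (0, 2), (1, 0), (1, 1), (1, 2)].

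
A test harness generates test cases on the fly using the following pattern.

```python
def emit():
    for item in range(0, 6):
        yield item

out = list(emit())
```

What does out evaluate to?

Step 1: The generator yields each value from range(0, 6).
Step 2: list() consumes all yields: [0, 1, 2, 3, 4, 5].
Therefore out = [0, 1, 2, 3, 4, 5].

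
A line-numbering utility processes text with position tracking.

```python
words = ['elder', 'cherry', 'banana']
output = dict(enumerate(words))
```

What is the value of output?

Step 1: enumerate pairs indices with words:
  0 -> 'elder'
  1 -> 'cherry'
  2 -> 'banana'
Therefore output = {0: 'elder', 1: 'cherry', 2: 'banana'}.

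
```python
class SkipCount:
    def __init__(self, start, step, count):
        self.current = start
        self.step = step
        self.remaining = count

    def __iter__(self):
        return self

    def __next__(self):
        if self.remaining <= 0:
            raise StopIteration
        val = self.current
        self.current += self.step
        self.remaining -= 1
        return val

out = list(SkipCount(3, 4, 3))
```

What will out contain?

Step 1: SkipCount starts at 3, increments by 4, for 3 steps:
  Yield 3, then current += 4
  Yield 7, then current += 4
  Yield 11, then current += 4
Therefore out = [3, 7, 11].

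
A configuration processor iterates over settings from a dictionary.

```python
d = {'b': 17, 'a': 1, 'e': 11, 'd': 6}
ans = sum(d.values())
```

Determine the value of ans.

Step 1: d.values() = [17, 1, 11, 6].
Step 2: sum = 35.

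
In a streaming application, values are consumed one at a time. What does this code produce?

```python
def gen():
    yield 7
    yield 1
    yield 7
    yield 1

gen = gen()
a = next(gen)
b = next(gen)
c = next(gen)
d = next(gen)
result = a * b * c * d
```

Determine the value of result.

Step 1: Create generator and consume all values:
  a = next(gen) = 7
  b = next(gen) = 1
  c = next(gen) = 7
  d = next(gen) = 1
Step 2: result = 7 * 1 * 7 * 1 = 49.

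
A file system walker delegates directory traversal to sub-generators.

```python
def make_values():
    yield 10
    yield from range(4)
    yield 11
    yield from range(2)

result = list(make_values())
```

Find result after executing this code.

Step 1: Trace yields in order:
  yield 10
  yield 0
  yield 1
  yield 2
  yield 3
  yield 11
  yield 0
  yield 1
Therefore result = [10, 0, 1, 2, 3, 11, 0, 1].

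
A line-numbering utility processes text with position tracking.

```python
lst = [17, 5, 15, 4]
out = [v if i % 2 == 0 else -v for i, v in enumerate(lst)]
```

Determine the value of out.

Step 1: For each (i, v), keep v if i is even, negate if odd:
  i=0 (even): keep 17
  i=1 (odd): negate to -5
  i=2 (even): keep 15
  i=3 (odd): negate to -4
Therefore out = [17, -5, 15, -4].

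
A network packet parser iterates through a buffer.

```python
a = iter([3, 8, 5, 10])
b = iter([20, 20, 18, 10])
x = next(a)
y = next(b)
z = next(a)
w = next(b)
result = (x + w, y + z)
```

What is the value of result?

Step 1: a iterates [3, 8, 5, 10], b iterates [20, 20, 18, 10].
Step 2: x = next(a) = 3, y = next(b) = 20.
Step 3: z = next(a) = 8, w = next(b) = 20.
Step 4: result = (3 + 20, 20 + 8) = (23, 28).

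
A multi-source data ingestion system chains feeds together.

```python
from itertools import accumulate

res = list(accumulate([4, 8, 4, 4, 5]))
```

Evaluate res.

Step 1: accumulate computes running sums:
  + 4 = 4
  + 8 = 12
  + 4 = 16
  + 4 = 20
  + 5 = 25
Therefore res = [4, 12, 16, 20, 25].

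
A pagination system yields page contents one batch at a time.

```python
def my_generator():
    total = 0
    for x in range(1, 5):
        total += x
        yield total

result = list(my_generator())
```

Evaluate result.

Step 1: Generator accumulates running sum:
  x=1: total = 1, yield 1
  x=2: total = 3, yield 3
  x=3: total = 6, yield 6
  x=4: total = 10, yield 10
Therefore result = [1, 3, 6, 10].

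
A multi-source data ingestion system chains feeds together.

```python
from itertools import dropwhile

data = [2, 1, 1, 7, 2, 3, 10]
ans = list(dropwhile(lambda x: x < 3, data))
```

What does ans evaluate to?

Step 1: dropwhile drops elements while < 3:
  2 < 3: dropped
  1 < 3: dropped
  1 < 3: dropped
  7: kept (dropping stopped)
Step 2: Remaining elements kept regardless of condition.
Therefore ans = [7, 2, 3, 10].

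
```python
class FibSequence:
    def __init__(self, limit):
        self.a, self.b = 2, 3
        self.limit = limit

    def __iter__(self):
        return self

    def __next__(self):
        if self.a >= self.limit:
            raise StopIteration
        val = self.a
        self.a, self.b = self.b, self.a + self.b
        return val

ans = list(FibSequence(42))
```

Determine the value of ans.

Step 1: Fibonacci-like sequence (a=2, b=3) until >= 42:
  Yield 2, then a,b = 3,5
  Yield 3, then a,b = 5,8
  Yield 5, then a,b = 8,13
  Yield 8, then a,b = 13,21
  Yield 13, then a,b = 21,34
  Yield 21, then a,b = 34,55
  Yield 34, then a,b = 55,89
Step 2: 55 >= 42, stop.
Therefore ans = [2, 3, 5, 8, 13, 21, 34].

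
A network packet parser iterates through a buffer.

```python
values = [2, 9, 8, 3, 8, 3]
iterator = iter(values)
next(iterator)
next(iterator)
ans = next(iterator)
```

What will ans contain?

Step 1: Create iterator over [2, 9, 8, 3, 8, 3].
Step 2: next() consumes 2.
Step 3: next() consumes 9.
Step 4: next() returns 8.
Therefore ans = 8.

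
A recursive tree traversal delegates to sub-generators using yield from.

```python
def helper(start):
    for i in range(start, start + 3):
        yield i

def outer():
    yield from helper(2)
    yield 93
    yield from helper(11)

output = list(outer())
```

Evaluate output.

Step 1: outer() delegates to helper(2):
  yield 2
  yield 3
  yield 4
Step 2: yield 93
Step 3: Delegates to helper(11):
  yield 11
  yield 12
  yield 13
Therefore output = [2, 3, 4, 93, 11, 12, 13].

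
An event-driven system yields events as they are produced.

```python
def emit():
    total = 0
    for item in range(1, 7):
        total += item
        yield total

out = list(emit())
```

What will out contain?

Step 1: Generator accumulates running sum:
  item=1: total = 1, yield 1
  item=2: total = 3, yield 3
  item=3: total = 6, yield 6
  item=4: total = 10, yield 10
  item=5: total = 15, yield 15
  item=6: total = 21, yield 21
Therefore out = [1, 3, 6, 10, 15, 21].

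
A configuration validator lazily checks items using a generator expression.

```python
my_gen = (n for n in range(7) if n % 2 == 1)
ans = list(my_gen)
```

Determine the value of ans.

Step 1: Filter range(7) keeping only odd values:
  n=0: even, excluded
  n=1: odd, included
  n=2: even, excluded
  n=3: odd, included
  n=4: even, excluded
  n=5: odd, included
  n=6: even, excluded
Therefore ans = [1, 3, 5].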